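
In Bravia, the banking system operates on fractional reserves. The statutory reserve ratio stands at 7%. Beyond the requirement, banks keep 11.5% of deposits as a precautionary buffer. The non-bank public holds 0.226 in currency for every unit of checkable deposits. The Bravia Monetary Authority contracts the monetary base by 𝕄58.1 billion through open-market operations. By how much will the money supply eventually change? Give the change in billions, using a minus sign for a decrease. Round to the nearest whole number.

The money multiplier is m = (1 + c) / (rr + e + c) = (1 + 0.226) / (0.07 + 0.115 + 0.226) ≈ 2.9830.
The sale removes 58.1 billion of base, so ΔM = m × ΔMB = 2.9830 × (−58.1) = -173.3123 billion.

-173 billion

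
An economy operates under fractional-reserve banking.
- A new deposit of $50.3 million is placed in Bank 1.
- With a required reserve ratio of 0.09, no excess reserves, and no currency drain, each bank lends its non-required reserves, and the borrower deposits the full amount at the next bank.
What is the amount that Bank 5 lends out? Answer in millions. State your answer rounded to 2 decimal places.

$31.39 million

Each bank lends a fraction (1 − rr) = 0.9100 of the deposit it receives, so Bank 5 receives 50.3·0.9100^4 and lends 50.3·0.9100^5 ≈ 31.3888 million.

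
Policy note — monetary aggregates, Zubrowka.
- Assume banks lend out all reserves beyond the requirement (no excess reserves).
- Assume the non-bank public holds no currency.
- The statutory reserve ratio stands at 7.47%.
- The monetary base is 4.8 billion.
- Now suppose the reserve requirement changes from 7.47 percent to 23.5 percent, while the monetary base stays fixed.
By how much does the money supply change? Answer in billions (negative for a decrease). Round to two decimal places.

Initially m₁ = 1 / (0.0747) ≈ 13.3869, so M₁ = 13.3869 × 4.8 ≈ 64.2571 billion.
After the change m₂ = 1 / (0.235) ≈ 4.2553, so M₂ = 4.2553 × 4.8 ≈ 20.4254 billion.
ΔM = M₂ − M₁ = 20.4254 − 64.2571 = -43.8317 billion.

-43.83 billion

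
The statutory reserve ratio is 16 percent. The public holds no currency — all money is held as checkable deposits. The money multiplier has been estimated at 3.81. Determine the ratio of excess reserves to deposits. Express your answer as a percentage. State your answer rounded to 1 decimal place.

10.2%

Using m = 3.81. Since m = (1 + c)/(c + rr + e), the denominator satisfies c + rr + e = (1 + c)/m = (1 + 0) / 3.81 ≈ 0.262467.
With c = 0 and rr = 0.16, the ratio of excess reserves to deposits is 0.262467 − 0 − 0.16 = 0.102467.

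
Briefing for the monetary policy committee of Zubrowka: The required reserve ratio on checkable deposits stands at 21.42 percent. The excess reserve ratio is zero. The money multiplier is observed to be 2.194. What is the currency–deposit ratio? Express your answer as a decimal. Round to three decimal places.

Using m = 2.194. From m = (1 + c)/(c + rr + e), rearranging gives 1 + c = m·(c + rr + e), so c·(1 − m) = m·(rr + e) − 1.
Hence c = [m·(rr + e) − 1]/(1 − m) = [2.194 × (0.2142 + 0) − 1] / (1 − 2.194) ≈ 0.443924.

0.444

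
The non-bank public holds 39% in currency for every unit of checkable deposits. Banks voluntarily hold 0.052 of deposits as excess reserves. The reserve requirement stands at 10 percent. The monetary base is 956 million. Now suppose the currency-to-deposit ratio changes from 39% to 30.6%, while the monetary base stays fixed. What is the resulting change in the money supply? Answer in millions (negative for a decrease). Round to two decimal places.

Initially m₁ = (1 + 0.39) / (0.1 + 0.052 + 0.39) ≈ 2.564576, so M₁ = 2.564576 × 956 ≈ 2451.7347 million.
After the change m₂ = (1 + 0.306) / (0.1 + 0.052 + 0.306) ≈ 2.851528, so M₂ = 2.851528 × 956 ≈ 2726.0608 million.
ΔM = M₂ − M₁ = 2726.0608 − 2451.7347 = 274.3261 million.

274.33 million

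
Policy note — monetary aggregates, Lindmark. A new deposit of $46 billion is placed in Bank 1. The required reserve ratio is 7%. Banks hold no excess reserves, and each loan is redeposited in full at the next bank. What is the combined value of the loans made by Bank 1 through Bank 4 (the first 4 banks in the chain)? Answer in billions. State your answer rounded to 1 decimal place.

Bank i lends (1 − rr)^i of the original deposit: Bank 1 lends 46·0.9300 = 42.7800, Bank 2 lends 46·0.9300² = 39.7854, and so on.
Summing a geometric series: total = 46·[0.9300·(1 − 0.9300^4) / (1 − 0.9300)] ≈ 153.9762 billion.

$154.0 billion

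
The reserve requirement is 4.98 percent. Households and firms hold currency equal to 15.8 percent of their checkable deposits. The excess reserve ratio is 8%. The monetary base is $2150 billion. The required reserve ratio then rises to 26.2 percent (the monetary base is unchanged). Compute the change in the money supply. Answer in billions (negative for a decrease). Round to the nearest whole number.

Initially m₁ = (1 + 0.158) / (0.0498 + 0.08 + 0.158) ≈ 4.02363, so M₁ = 4.02363 × 2150 = 8650.8045 billion.
After the change m₂ = (1 + 0.158) / (0.262 + 0.08 + 0.158) = 2.31600, so M₂ = 2.31600 × 2150 = 4979.4 billion.
ΔM = M₂ − M₁ = 4979.4 − 8650.8045 = -3671.4045 billion.

-3671 billion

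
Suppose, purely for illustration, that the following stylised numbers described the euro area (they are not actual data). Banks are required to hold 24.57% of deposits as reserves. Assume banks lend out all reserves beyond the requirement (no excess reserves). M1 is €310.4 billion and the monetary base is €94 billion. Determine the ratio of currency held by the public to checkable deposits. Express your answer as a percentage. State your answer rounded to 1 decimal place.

8.2%

Using m = M/MB = 310.4/94 ≈ 3.302128. From m = (1 + c)/(c + rr + e), rearranging gives 1 + c = m·(c + rr + e), so c·(1 − m) = m·(rr + e) − 1.
Hence c = [m·(rr + e) − 1]/(1 − m) = [3.302128 × (0.2457 + 0) − 1] / (1 − 3.302128) ≈ 0.081953.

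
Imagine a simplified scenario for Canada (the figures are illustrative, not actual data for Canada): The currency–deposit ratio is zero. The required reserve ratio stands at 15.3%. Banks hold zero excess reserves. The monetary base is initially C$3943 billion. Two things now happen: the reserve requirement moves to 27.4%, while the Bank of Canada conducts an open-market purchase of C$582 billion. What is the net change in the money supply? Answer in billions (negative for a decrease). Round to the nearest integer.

-9257 billion

Before: m₁ = 1 / (0.153) ≈ 6.53595, MB₁ = 3943, so M₁ = 6.53595 × 3943 ≈ 25771.2509 billion.
After: m₂ = 1 / (0.274) ≈ 3.64964, MB₂ = 3943 + 582 = 4525, so M₂ = 3.64964 × 4525 = 16514.621 billion.
ΔM = M₂ − M₁ = 16514.621 − 25771.2509 = -9256.6299 billion.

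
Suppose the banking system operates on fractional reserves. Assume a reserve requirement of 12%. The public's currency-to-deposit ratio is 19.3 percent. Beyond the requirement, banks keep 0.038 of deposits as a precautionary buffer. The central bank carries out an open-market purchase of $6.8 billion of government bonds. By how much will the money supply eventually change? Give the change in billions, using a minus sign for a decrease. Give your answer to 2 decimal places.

$23.11 billion

The money multiplier is m = (1 + c) / (rr + e + c) = (1 + 0.193) / (0.12 + 0.038 + 0.193) ≈ 3.3989.
The purchase adds 6.8 billion of base, so ΔM = m × ΔMB = 3.3989 × (+6.8) ≈ 23.1125 billion.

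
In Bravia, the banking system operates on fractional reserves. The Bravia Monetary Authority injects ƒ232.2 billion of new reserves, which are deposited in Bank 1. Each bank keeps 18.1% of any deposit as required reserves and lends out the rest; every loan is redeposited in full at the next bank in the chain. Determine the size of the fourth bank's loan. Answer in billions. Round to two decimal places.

Each bank lends a fraction (1 − rr) = 0.8190 of the deposit it receives, so Bank 4 receives 232.2·0.8190^3 and lends 232.2·0.8190^4 ≈ 104.4715 billion.

ƒ104.47 billion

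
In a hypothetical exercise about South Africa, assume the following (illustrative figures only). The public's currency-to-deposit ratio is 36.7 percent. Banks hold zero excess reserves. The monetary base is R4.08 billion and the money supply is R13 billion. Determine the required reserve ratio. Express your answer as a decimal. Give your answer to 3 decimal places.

0.062

Using m = M/MB = 13/4.08 ≈ 3.186275. Since m = (1 + c)/(c + rr + e), the denominator satisfies c + rr + e = (1 + c)/m = (1 + 0.367) / 3.186275 ≈ 0.429028.
With c = 0.367 and e = 0, the required reserve ratio is 0.429028 − 0.367 − 0 = 0.062028.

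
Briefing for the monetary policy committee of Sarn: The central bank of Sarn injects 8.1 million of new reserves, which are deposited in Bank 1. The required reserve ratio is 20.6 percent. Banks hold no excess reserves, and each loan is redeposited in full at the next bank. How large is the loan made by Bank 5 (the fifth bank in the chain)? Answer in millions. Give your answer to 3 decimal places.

Each bank lends a fraction (1 − rr) = 0.7940 of the deposit it receives, so Bank 5 receives 8.1·0.7940^4 and lends 8.1·0.7940^5 ≈ 2.5562 million.

2.556 million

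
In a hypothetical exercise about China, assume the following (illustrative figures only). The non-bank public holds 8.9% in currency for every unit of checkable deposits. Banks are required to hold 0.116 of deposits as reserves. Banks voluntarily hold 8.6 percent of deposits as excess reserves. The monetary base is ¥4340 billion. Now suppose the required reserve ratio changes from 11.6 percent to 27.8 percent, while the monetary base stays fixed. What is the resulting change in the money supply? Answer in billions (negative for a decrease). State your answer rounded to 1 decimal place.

-5808.2 billion

Initially m₁ = (1 + 0.089) / (0.116 + 0.086 + 0.089) ≈ 3.742268, so M₁ = 3.742268 × 4340 ≈ 16241.4431 billion.
After the change m₂ = (1 + 0.089) / (0.278 + 0.086 + 0.089) ≈ 2.403974, so M₂ = 2.403974 × 4340 ≈ 10433.2472 billion.
ΔM = M₂ − M₁ = 10433.2472 − 16241.4431 = -5808.1959 billion.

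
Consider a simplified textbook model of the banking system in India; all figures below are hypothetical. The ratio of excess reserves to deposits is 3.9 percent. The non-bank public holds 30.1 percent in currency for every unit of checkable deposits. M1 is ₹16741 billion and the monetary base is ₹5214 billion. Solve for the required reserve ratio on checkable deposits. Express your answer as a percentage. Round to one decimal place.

6.5%

Using m = M/MB = 16741/5214 ≈ 3.210779. Since m = (1 + c)/(c + rr + e), the denominator satisfies c + rr + e = (1 + c)/m = (1 + 0.301) / 3.210779 ≈ 0.405198.
With c = 0.301 and e = 0.039, the required reserve ratio on checkable deposits is 0.405198 − 0.301 − 0.039 = 0.065198.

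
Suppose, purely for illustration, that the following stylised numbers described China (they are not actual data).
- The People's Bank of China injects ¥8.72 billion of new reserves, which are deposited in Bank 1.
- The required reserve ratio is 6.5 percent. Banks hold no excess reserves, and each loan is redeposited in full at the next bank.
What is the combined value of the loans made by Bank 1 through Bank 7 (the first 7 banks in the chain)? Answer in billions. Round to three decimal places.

Bank i lends (1 − rr)^i of the original deposit: Bank 1 lends 8.72·0.9350 = 8.1532, Bank 2 lends 8.72·0.9350² ≈ 7.6232, and so on.
Summing a geometric series: total = 8.72·[0.9350·(1 − 0.9350^7) / (1 − 0.9350)] ≈ 47.0736 billion.

¥47.074 billion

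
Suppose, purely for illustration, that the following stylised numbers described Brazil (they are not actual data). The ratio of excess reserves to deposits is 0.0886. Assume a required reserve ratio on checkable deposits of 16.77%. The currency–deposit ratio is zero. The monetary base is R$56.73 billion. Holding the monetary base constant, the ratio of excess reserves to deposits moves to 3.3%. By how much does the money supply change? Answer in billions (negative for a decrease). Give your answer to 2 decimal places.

R$61.32 billion

Initially m₁ = 1 / (0.1677 + 0.0886) ≈ 3.90168, so M₁ = 3.90168 × 56.73 ≈ 221.3423 billion.
After the change m₂ = 1 / (0.1677 + 0.033) ≈ 4.98256, so M₂ = 4.98256 × 56.73 ≈ 282.6606 billion.
ΔM = M₂ − M₁ = 282.6606 − 221.3423 = 61.3183 billion.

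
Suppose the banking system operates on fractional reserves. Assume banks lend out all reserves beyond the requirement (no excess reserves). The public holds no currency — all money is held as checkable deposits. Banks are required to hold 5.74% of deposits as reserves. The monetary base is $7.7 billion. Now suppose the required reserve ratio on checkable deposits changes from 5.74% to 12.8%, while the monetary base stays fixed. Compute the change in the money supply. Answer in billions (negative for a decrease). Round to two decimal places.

-73.99 billion

Initially m₁ = 1 / (0.0574) ≈ 17.4216, so M₁ = 17.4216 × 7.7 ≈ 134.1463 billion.
After the change m₂ = 1 / (0.128) = 7.8125, so M₂ = 7.8125 × 7.7 ≈ 60.1562 billion.
ΔM = M₂ − M₁ = 60.1562 − 134.1463 = -73.9901 billion.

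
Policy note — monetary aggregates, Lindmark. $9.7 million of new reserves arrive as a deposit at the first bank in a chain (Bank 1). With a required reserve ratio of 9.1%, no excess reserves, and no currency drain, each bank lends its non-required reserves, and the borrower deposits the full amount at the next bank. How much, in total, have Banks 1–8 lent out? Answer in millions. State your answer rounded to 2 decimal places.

Bank i lends (1 − rr)^i of the original deposit: Bank 1 lends 9.7·0.9090 = 8.8173, Bank 2 lends 9.7·0.9090² ≈ 8.0149, and so on.
Summing a geometric series: total = 9.7·[0.9090·(1 − 0.9090^8) / (1 − 0.9090)] ≈ 51.7281 million.

$51.73 million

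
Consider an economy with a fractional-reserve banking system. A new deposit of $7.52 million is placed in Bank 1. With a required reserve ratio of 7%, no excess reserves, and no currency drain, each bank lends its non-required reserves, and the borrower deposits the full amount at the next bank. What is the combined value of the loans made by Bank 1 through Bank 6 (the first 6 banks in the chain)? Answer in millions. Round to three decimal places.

$35.269 million

Bank i lends (1 − rr)^i of the original deposit: Bank 1 lends 7.52·0.9300 = 6.9936, Bank 2 lends 7.52·0.9300² ≈ 6.5040, and so on.
Summing a geometric series: total = 7.52·[0.9300·(1 − 0.9300^6) / (1 − 0.9300)] ≈ 35.2687 million.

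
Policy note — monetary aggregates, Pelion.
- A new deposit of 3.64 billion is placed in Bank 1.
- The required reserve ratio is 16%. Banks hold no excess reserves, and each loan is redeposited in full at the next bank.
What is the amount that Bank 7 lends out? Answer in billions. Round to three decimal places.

1.074 billion

Each bank lends a fraction (1 − rr) = 0.8400 of the deposit it receives, so Bank 7 receives 3.64·0.8400^6 and lends 3.64·0.8400^7 ≈ 1.0741 billion.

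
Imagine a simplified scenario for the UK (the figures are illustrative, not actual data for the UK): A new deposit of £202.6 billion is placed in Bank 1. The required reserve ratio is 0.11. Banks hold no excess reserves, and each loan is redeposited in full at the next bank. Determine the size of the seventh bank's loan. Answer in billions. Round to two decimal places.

Each bank lends a fraction (1 − rr) = 0.8900 of the deposit it receives, so Bank 7 receives 202.6·0.8900^6 and lends 202.6·0.8900^7 ≈ 89.6127 billion.

£89.61 billion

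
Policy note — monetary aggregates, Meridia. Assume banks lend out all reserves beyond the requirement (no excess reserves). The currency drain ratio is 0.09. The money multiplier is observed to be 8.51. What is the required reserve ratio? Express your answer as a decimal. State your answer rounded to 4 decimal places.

0.0381

Using m = 8.51. Since m = (1 + c)/(c + rr + e), the denominator satisfies c + rr + e = (1 + c)/m = (1 + 0.09) / 8.51 ≈ 0.128085.
With c = 0.09 and e = 0, the required reserve ratio is 0.128085 − 0.09 − 0 = 0.038085.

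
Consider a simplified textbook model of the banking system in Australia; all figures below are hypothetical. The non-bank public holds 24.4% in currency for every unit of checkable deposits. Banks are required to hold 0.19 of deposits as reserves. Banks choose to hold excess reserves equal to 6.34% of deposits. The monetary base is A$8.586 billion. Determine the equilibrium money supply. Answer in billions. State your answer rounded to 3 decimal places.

The money multiplier is m = (1 + c) / (rr + e + c) = (1 + 0.244) / (0.19 + 0.0634 + 0.244) ≈ 2.50101.
So M = m × MB = 2.50101 × 8.586 ≈ 21.4737 billion.

A$21.474 billion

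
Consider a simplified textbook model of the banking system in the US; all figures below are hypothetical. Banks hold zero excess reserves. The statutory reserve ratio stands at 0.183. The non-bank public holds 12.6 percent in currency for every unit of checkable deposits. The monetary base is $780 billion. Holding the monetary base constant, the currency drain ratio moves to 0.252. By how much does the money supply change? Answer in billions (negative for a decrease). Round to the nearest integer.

Initially m₁ = (1 + 0.126) / (0.183 + 0.126) ≈ 3.6440, so M₁ = 3.6440 × 780 = 2842.32 billion.
After the change m₂ = (1 + 0.252) / (0.183 + 0.252) ≈ 2.8782, so M₂ = 2.8782 × 780 = 2244.996 billion.
ΔM = M₂ − M₁ = 2244.996 − 2842.32 = -597.324 billion.

-597 billion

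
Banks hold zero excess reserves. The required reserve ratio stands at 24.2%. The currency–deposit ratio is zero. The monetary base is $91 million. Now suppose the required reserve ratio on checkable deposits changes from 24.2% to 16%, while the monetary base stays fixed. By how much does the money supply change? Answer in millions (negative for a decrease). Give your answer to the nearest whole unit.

$193 million

Initially m₁ = 1 / (0.242) ≈ 4.1322, so M₁ = 4.1322 × 91 = 376.0302 million.
After the change m₂ = 1 / (0.16) = 6.25, so M₂ = 6.25 × 91 = 568.75 million.
ΔM = M₂ − M₁ = 568.75 − 376.0302 = 192.7198 million.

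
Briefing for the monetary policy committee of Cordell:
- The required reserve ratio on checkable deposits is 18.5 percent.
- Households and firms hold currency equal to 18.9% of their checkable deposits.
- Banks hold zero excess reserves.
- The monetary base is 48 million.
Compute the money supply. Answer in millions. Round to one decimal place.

The money multiplier is m = (1 + c) / (rr + c) = (1 + 0.189) / (0.185 + 0.189) ≈ 3.1791.
So M = m × MB = 3.1791 × 48 = 152.5968 million.

152.6 million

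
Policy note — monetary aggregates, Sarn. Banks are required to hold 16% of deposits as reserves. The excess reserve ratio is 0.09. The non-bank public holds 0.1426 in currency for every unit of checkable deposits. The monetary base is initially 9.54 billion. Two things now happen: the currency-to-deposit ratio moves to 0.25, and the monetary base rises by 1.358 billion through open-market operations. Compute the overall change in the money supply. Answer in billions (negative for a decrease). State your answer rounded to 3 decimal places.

-0.520 billion

Before: m₁ = (1 + 0.1426) / (0.16 + 0.09 + 0.1426) ≈ 2.910341, MB₁ = 9.54, so M₁ = 2.910341 × 9.54 ≈ 27.7647 billion.
After: m₂ = (1 + 0.25) / (0.16 + 0.09 + 0.25) = 2.5, MB₂ = 9.54 + 1.358 = 10.898, so M₂ = 2.5 × 10.898 = 27.245 billion.
ΔM = M₂ − M₁ = 27.245 − 27.7647 = -0.5197 billion.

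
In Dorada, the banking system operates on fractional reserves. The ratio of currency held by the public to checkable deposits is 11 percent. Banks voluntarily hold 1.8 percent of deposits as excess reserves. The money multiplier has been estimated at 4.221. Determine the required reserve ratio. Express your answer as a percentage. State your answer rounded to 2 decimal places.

13.50%

Using m = 4.221. Since m = (1 + c)/(c + rr + e), the denominator satisfies c + rr + e = (1 + c)/m = (1 + 0.11) / 4.221 ≈ 0.262971.
With c = 0.11 and e = 0.018, the required reserve ratio is 0.262971 − 0.11 − 0.018 = 0.134971.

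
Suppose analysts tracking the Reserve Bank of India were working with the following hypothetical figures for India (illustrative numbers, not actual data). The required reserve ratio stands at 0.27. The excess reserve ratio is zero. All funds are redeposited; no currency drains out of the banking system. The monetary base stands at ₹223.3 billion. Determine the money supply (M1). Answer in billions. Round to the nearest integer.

₹827 billion

With no currency drain or excess reserves, the money multiplier is m = 1/rr = 1/0.27 ≈ 3.7037.
Money supply M = m × MB = 3.7037 × 223.3 ≈ 827.0362 billion.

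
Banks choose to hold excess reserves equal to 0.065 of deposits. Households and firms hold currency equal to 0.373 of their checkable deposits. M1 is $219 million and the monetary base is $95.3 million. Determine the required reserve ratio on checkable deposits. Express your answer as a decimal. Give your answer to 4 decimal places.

0.1595

Using m = M/MB = 219/95.3 ≈ 2.298006. Since m = (1 + c)/(c + rr + e), the denominator satisfies c + rr + e = (1 + c)/m = (1 + 0.373) / 2.298006 ≈ 0.597475.
With c = 0.373 and e = 0.065, the required reserve ratio on checkable deposits is 0.597475 − 0.373 − 0.065 = 0.159475.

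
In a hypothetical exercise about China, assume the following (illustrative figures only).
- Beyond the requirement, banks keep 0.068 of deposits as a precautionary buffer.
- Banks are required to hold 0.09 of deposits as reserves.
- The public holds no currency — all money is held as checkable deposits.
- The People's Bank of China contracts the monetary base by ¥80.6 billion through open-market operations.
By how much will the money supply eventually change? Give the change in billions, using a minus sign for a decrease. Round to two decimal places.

-510.13 billion

The money multiplier is m = 1 / (rr + e) = 1 / (0.09 + 0.068) ≈ 6.32911.
The sale removes 80.6 billion of base, so ΔM = m × ΔMB = 6.32911 × (−80.6) ≈ -510.1263 billion.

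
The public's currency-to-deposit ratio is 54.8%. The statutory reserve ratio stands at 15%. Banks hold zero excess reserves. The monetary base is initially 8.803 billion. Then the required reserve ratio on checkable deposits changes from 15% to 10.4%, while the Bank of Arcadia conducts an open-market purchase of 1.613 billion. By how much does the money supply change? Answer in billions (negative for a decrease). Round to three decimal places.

Before: m₁ = (1 + 0.548) / (0.15 + 0.548) ≈ 2.217765, MB₁ = 8.803, so M₁ = 2.217765 × 8.803 ≈ 19.523 billion.
After: m₂ = (1 + 0.548) / (0.104 + 0.548) ≈ 2.374233, MB₂ = 8.803 + 1.613 = 10.416, so M₂ = 2.374233 × 10.416 ≈ 24.73 billion.
ΔM = M₂ − M₁ = 24.73 − 19.523 = 5.207 billion.

5.207 billion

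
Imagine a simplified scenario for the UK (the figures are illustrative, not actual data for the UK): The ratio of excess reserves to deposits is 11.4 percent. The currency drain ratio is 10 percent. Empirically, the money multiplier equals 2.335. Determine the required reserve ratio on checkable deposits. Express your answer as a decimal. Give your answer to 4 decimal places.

Using m = 2.335. Since m = (1 + c)/(c + rr + e), the denominator satisfies c + rr + e = (1 + c)/m = (1 + 0.1) / 2.335 ≈ 0.471092.
With c = 0.1 and e = 0.114, the required reserve ratio on checkable deposits is 0.471092 − 0.1 − 0.114 = 0.257092.

0.2571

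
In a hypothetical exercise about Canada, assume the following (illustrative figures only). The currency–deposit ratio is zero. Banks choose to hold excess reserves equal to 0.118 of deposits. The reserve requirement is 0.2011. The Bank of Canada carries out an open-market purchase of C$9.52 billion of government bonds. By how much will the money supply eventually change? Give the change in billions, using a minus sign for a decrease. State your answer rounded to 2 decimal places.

The money multiplier is m = 1 / (rr + e) = 1 / (0.2011 + 0.118) ≈ 3.1338.
The purchase adds 9.52 billion of base, so ΔM = m × ΔMB = 3.1338 × (+9.52) ≈ 29.8338 billion.

C$29.83 billion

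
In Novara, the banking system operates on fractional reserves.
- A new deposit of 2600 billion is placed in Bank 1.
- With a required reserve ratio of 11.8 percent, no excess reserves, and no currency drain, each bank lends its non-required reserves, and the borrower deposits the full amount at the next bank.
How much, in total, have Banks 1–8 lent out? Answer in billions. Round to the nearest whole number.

Bank i lends (1 − rr)^i of the original deposit: Bank 1 lends 2600·0.8820 = 2293.2000, Bank 2 lends 2600·0.8820² = 2022.6024, and so on.
Summing a geometric series: total = 2600·[0.8820·(1 − 0.8820^8) / (1 − 0.8820)] ≈ 12316.7075 billion.

12317 billion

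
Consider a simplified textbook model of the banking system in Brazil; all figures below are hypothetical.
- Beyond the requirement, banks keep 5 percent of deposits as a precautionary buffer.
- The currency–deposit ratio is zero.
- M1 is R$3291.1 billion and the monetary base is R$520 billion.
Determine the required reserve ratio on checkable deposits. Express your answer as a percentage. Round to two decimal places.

Using m = M/MB = 3291.1/520 ≈ 6.329038. Since m = (1 + c)/(c + rr + e), the denominator satisfies c + rr + e = (1 + c)/m = (1 + 0) / 6.329038 ≈ 0.158002.
With c = 0 and e = 0.05, the required reserve ratio on checkable deposits is 0.158002 − 0 − 0.05 = 0.108002.

10.80%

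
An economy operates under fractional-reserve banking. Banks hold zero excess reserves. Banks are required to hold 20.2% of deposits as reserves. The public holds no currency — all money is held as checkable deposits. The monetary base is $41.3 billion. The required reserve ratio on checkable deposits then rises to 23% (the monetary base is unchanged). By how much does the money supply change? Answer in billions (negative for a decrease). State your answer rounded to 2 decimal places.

Initially m₁ = 1 / (0.202) ≈ 4.95050, so M₁ = 4.95050 × 41.3 ≈ 204.4556 billion.
After the change m₂ = 1 / (0.23) ≈ 4.34783, so M₂ = 4.34783 × 41.3 ≈ 179.5654 billion.
ΔM = M₂ − M₁ = 179.5654 − 204.4556 = -24.8902 billion.

-24.89 billion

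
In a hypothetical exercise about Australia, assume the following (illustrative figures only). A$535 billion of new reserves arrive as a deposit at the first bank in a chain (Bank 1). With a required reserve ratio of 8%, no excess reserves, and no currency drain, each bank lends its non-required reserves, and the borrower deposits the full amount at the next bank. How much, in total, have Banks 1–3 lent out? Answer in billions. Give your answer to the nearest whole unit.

A$1362 billion

Bank i lends (1 − rr)^i of the original deposit: Bank 1 lends 535·0.9200 = 492.2000, Bank 2 lends 535·0.9200² = 452.8240, and so on.
Summing a geometric series: total = 535·[0.9200·(1 − 0.9200^3) / (1 − 0.9200)] ≈ 1361.6221 billion.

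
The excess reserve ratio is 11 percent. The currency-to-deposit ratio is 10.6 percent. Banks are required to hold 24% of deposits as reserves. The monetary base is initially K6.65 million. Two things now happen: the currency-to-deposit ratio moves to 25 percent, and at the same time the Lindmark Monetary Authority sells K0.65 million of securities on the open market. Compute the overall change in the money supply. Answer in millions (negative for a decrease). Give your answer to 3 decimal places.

Before: m₁ = (1 + 0.106) / (0.24 + 0.11 + 0.106) ≈ 2.42544, MB₁ = 6.65, so M₁ = 2.42544 × 6.65 ≈ 16.1292 million.
After: m₂ = (1 + 0.25) / (0.24 + 0.11 + 0.25) ≈ 2.08333, MB₂ = 6.65 − 0.65 = 6, so M₂ = 2.08333 × 6 ≈ 12.5 million.
ΔM = M₂ − M₁ = 12.5 − 16.1292 = -3.6292 million.

-3.629 million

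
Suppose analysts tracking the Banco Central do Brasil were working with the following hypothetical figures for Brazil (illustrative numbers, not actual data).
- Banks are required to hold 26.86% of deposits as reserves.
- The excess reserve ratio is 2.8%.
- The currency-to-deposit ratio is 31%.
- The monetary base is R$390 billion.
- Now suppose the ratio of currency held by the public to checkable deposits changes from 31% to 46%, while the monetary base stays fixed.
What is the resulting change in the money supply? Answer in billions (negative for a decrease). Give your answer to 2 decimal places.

Initially m₁ = (1 + 0.31) / (0.2686 + 0.028 + 0.31) ≈ 2.159578, so M₁ = 2.159578 × 390 ≈ 842.2354 billion.
After the change m₂ = (1 + 0.46) / (0.2686 + 0.028 + 0.46) ≈ 1.929685, so M₂ = 1.929685 × 390 ≈ 752.5772 billion.
ΔM = M₂ − M₁ = 752.5772 − 842.2354 = -89.6582 billion.

-89.66 billion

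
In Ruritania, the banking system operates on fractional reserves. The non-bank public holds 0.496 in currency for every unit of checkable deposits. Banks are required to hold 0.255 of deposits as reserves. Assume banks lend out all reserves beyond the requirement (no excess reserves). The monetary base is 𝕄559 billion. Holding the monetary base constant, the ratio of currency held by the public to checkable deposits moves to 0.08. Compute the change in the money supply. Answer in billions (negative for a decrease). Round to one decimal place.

𝕄688.6 billion

Initially m₁ = (1 + 0.496) / (0.255 + 0.496) ≈ 1.99201, so M₁ = 1.99201 × 559 ≈ 1113.5336 billion.
After the change m₂ = (1 + 0.08) / (0.255 + 0.08) ≈ 3.22388, so M₂ = 3.22388 × 559 ≈ 1802.1489 billion.
ΔM = M₂ − M₁ = 1802.1489 − 1113.5336 = 688.6153 billion.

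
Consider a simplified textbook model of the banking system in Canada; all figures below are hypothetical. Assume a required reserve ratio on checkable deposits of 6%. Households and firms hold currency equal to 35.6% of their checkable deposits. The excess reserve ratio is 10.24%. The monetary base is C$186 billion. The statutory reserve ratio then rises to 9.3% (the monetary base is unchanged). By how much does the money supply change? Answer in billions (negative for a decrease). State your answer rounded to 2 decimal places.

-29.12 billion

Initially m₁ = (1 + 0.356) / (0.06 + 0.1024 + 0.356) ≈ 2.615741, so M₁ = 2.615741 × 186 ≈ 486.5278 billion.
After the change m₂ = (1 + 0.356) / (0.093 + 0.1024 + 0.356) ≈ 2.459195, so M₂ = 2.459195 × 186 ≈ 457.4103 billion.
ΔM = M₂ − M₁ = 457.4103 − 486.5278 = -29.1175 billion.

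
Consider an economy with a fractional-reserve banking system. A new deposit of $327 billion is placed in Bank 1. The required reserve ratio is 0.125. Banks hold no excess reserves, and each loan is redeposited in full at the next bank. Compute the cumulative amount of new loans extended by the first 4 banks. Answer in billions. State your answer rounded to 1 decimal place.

Bank i lends (1 − rr)^i of the original deposit: Bank 1 lends 327·0.8750 = 286.1250, Bank 2 lends 327·0.8750² ≈ 250.3594, and so on.
Summing a geometric series: total = 327·[0.8750·(1 − 0.8750^4) / (1 − 0.8750)] ≈ 947.2302 billion.

$947.2 billion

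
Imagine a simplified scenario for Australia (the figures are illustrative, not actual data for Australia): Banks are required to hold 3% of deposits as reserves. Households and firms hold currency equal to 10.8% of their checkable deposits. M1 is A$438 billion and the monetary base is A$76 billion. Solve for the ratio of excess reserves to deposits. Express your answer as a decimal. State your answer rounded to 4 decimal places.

Using m = M/MB = 438/76 ≈ 5.763158. Since m = (1 + c)/(c + rr + e), the denominator satisfies c + rr + e = (1 + c)/m = (1 + 0.108) / 5.763158 ≈ 0.192256.
With c = 0.108 and rr = 0.03, the ratio of excess reserves to deposits is 0.192256 − 0.108 − 0.03 = 0.054256.

0.0543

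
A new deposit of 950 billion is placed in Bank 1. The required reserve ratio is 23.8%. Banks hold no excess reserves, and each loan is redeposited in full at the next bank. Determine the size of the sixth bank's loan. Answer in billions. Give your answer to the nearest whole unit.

186 billion

Each bank lends a fraction (1 − rr) = 0.7620 of the deposit it receives, so Bank 6 receives 950·0.7620^5 and lends 950·0.7620^6 ≈ 185.9745 billion.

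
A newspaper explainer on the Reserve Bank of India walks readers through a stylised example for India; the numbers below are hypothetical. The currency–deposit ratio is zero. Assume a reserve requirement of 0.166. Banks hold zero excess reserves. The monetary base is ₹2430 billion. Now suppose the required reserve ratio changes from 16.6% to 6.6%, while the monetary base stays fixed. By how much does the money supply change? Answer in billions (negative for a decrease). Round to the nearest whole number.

₹22180 billion

Initially m₁ = 1 / (0.166) ≈ 6.02410, so M₁ = 6.02410 × 2430 = 14638.563 billion.
After the change m₂ = 1 / (0.066) ≈ 15.15152, so M₂ = 15.15152 × 2430 = 36818.1936 billion.
ΔM = M₂ − M₁ = 36818.1936 − 14638.563 = 22179.6306 billion.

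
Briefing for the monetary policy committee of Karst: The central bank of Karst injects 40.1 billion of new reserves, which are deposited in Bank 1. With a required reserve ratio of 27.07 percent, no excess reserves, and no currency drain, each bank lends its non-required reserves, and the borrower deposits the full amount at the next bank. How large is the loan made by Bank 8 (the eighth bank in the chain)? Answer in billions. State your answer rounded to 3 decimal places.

3.209 billion

Each bank lends a fraction (1 − rr) = 0.7293 of the deposit it receives, so Bank 8 receives 40.1·0.7293^7 and lends 40.1·0.7293^8 ≈ 3.2092 billion.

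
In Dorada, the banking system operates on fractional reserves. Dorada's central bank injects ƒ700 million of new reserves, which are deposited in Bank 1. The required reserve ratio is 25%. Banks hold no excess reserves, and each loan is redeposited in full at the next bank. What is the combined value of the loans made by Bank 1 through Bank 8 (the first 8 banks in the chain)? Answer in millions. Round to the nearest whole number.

Bank i lends (1 − rr)^i of the original deposit: Bank 1 lends 700·0.7500 = 525.0000, Bank 2 lends 700·0.7500² = 393.7500, and so on.
Summing a geometric series: total = 700·[0.7500·(1 − 0.7500^8) / (1 − 0.7500)] ≈ 1889.7629 million.

ƒ1890 million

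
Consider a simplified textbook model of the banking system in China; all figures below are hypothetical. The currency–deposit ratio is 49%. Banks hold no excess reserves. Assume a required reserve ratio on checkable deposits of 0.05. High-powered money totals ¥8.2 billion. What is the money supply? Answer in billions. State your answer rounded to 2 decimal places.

¥22.63 billion

The money multiplier is m = (1 + c) / (rr + c) = (1 + 0.49) / (0.05 + 0.49) ≈ 2.7593.
So M = m × MB = 2.7593 × 8.2 ≈ 22.6263 billion.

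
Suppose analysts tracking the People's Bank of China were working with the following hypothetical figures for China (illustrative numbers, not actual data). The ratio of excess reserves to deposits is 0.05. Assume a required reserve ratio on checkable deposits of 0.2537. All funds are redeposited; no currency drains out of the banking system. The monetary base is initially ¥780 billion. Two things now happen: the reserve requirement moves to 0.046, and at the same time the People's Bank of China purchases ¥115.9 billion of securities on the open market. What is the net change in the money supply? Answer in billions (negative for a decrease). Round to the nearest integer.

¥6764 billion

Before: m₁ = 1 / (0.2537 + 0.05) ≈ 3.2927, MB₁ = 780, so M₁ = 3.2927 × 780 = 2568.306 billion.
After: m₂ = 1 / (0.046 + 0.05) ≈ 10.4167, MB₂ = 780 + 115.9 = 895.9, so M₂ = 10.4167 × 895.9 ≈ 9332.3215 billion.
ΔM = M₂ − M₁ = 9332.3215 − 2568.306 = 6764.0155 billion.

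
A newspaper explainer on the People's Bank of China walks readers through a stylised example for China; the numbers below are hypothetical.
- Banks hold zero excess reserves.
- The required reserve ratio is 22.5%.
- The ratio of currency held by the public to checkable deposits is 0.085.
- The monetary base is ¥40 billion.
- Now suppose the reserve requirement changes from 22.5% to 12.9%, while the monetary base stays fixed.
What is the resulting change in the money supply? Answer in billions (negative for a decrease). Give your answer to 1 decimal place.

¥62.8 billion

Initially m₁ = (1 + 0.085) / (0.225 + 0.085) = 3.5, so M₁ = 3.5 × 40 = 140 billion.
After the change m₂ = (1 + 0.085) / (0.129 + 0.085) ≈ 5.0701, so M₂ = 5.0701 × 40 = 202.804 billion.
ΔM = M₂ − M₁ = 202.804 − 140 = 62.804 billion.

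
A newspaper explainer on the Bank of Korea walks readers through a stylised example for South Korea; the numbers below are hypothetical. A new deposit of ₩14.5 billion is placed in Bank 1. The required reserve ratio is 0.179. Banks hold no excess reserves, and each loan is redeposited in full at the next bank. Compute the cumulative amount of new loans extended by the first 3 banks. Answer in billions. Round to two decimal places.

₩29.70 billion

Bank i lends (1 − rr)^i of the original deposit: Bank 1 lends 14.5·0.8210 = 11.9045, Bank 2 lends 14.5·0.8210² ≈ 9.7736, and so on.
Summing a geometric series: total = 14.5·[0.8210·(1 − 0.8210^3) / (1 − 0.8210)] ≈ 29.7022 billion.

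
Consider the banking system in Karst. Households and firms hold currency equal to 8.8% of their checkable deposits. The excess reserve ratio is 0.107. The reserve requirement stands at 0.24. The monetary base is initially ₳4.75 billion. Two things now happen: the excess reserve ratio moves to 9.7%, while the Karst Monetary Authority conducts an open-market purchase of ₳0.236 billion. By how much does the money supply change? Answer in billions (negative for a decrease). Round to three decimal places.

₳0.884 billion

Before: m₁ = (1 + 0.088) / (0.24 + 0.107 + 0.088) ≈ 2.50115, MB₁ = 4.75, so M₁ = 2.50115 × 4.75 ≈ 11.8805 billion.
After: m₂ = (1 + 0.088) / (0.24 + 0.097 + 0.088) = 2.56, MB₂ = 4.75 + 0.236 = 4.986, so M₂ = 2.56 × 4.986 ≈ 12.7642 billion.
ΔM = M₂ − M₁ = 12.7642 − 11.8805 = 0.8837 billion.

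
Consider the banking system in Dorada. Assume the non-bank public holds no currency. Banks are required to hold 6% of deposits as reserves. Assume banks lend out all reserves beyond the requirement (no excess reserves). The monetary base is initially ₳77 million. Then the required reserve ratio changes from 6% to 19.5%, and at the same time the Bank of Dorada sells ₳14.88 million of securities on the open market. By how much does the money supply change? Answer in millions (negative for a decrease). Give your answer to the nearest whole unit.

Before: m₁ = 1 / (0.06) ≈ 16.6667, MB₁ = 77, so M₁ = 16.6667 × 77 = 1283.3359 million.
After: m₂ = 1 / (0.195) ≈ 5.1282, MB₂ = 77 − 14.88 = 62.12, so M₂ = 5.1282 × 62.12 ≈ 318.5638 million.
ΔM = M₂ − M₁ = 318.5638 − 1283.3359 = -964.7721 million.

-965 million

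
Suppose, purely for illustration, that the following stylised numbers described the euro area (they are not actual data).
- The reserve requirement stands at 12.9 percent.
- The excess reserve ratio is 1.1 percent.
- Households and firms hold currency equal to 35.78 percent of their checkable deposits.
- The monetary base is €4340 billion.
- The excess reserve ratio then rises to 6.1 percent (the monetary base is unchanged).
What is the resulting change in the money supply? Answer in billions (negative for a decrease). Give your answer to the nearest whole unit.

Initially m₁ = (1 + 0.3578) / (0.129 + 0.011 + 0.3578) ≈ 2.72760, so M₁ = 2.72760 × 4340 = 11837.784 billion.
After the change m₂ = (1 + 0.3578) / (0.129 + 0.061 + 0.3578) ≈ 2.47864, so M₂ = 2.47864 × 4340 = 10757.2976 billion.
ΔM = M₂ − M₁ = 10757.2976 − 11837.784 = -1080.4864 billion.

-1080 billion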